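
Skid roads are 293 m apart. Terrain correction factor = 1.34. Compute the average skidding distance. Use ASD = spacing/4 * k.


Formula: ASD = (spacing / 4) * correction
Uncorrected distance = spacing / 4 = 293 / 4 = 73.25 m
ASD = 73.25 * 1.34 = 98 m

98


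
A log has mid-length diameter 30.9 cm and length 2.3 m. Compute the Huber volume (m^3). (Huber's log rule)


Huber: V = Am * L,  Am = pi*(Dm/200)^2
Am = pi*(30.9/200)^2 = 0.074991 m^2
V = 0.074991*2.3 = 0.1725 m^3

0.1725


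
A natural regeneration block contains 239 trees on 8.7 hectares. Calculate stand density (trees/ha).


Formula: Stand Density = N_trees / Area_ha
Density = 239 trees / 8.7 ha
Density = 27 trees/ha

27


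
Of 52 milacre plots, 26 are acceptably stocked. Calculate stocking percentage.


Formula: Stocking % = stocked plots / total plots * 100
Stocking = 26 / 52 * 100
Stocking = 0.5 * 100 = 50.0%

50.0


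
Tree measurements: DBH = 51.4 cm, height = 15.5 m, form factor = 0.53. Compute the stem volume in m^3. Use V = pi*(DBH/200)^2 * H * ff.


Formula: V = pi * (DBH/200)^2 * H * ff
Radius = DBH/200 = 51.4/200 = 0.257 m
Radius^2 = 0.257^2 = 0.066049 m^2
V = pi * 0.066049 * 15.5 * 0.53
V = 1.705 m^3

1.705


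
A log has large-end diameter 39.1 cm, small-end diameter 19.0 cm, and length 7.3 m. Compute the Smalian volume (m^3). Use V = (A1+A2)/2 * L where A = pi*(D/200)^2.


Smalian: V = (A1 + A2)/2 * L,  A = pi*(D/200)^2
A1 = pi*(39.1/200)^2 = 0.120072 m^2
A2 = pi*(19.0/200)^2 = 0.028353 m^2
V = (0.120072+0.028353)/2*7.3 = 0.5418 m^3

0.5418


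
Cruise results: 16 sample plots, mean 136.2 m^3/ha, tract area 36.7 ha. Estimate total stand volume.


Formula: Total Volume = Mean Volume per ha * Total Area
Total Volume = 136.2 m^3/ha * 36.7 ha
Total Volume = 4999 m^3

4999


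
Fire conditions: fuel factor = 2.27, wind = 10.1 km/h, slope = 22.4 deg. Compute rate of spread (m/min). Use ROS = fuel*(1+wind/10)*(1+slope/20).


Formula: ROS = fuel * (1 + wind/10) * (1 + slope/20)
Wind factor = 1 + 10.1/10 = 2.01
Slope factor = 1 + 22.4/20 = 2.12
ROS = 2.27 * 2.01 * 2.12 = 9.67 m/min

9.67


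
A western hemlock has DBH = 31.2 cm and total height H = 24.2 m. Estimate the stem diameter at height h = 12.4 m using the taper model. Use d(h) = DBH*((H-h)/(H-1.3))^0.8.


Taper: d(h) = DBH * ((H - h) / (H - 1.3))^0.8
Numerator = H - h = 24.2 - 12.4 = 11.8 m
Denominator = H - 1.3 = 24.2 - 1.3 = 22.9 m
Ratio = 11.8 / 22.9 = 0.51528
d = 31.2 * 0.51528^0.8 = 18.4 cm

18.4


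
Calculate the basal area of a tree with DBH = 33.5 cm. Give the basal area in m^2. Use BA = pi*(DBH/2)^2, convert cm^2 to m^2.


Formula: BA = pi * (DBH/2)^2 / 10000  (cm^2 to m^2)
Radius = DBH/2 = 33.5/2 = 16.75 cm
BA = pi * 16.75^2 / 10000
   = 881.4131 cm^2 / 10000
   = 0.0881 m^2

0.0881


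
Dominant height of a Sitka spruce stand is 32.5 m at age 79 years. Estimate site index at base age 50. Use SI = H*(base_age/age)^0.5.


Formula: SI = H_dom * (base_age / age)^0.5
Age ratio = 50 / 79 = 0.63291
sqrt(age_ratio) = 0.79556
SI = 32.5 * 0.79556 = 25.9 m

25.9


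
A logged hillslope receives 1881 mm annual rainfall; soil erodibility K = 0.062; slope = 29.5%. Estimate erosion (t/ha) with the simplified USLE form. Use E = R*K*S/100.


Formula: E = R * K * S / 100  (simplified USLE)
R * K = 1881 * 0.062 = 116.622
E = 116.622 * 29.5 / 100 = 34.4 t/ha

34.4


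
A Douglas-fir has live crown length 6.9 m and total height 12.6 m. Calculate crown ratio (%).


Formula: Crown Ratio = (Crown Length / Total Height) * 100
CR = (6.9 m / 12.6 m) * 100
CR = 0.5476 * 100 = 54.8%

54.8


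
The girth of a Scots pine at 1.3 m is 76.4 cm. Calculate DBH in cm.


Formula: DBH = C / pi
DBH = 76.4 / pi
pi = 3.14159...
DBH = 24.3 cm

24.3


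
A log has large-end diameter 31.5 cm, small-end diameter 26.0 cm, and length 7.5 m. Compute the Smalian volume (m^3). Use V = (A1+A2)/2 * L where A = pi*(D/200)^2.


Smalian: V = (A1 + A2)/2 * L,  A = pi*(D/200)^2
A1 = pi*(31.5/200)^2 = 0.077931 m^2
A2 = pi*(26.0/200)^2 = 0.053093 m^2
V = (0.077931+0.053093)/2*7.5 = 0.4913 m^3

0.4913


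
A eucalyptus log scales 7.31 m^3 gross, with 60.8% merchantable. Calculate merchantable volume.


Formula: MV = V_total * (merchantable_pct / 100)
Merchantable fraction = 60.8% / 100 = 0.608
MV = 7.31 m^3 * 0.608 = 4.444 m^3

4.444


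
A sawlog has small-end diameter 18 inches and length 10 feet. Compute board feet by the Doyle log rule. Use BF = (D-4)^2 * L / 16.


Doyle: BF = (D - 4)^2 * L / 16
Adjusted diameter = 18 - 4 = 14 in
(D-4)^2 = 14^2 = 196
BF = 196 * 10 / 16 = 123 BF

123


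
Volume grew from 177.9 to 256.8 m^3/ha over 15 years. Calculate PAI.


Formula: PAI = (V_T2 - V_T1) / (T2 - T1)
Volume increment = 256.8 - 177.9 = 78.9 m^3/ha
PAI = 78.9 / 15 = 5.26 m^3/ha/year

5.26


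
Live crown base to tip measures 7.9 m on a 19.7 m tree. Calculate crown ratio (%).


Formula: Crown Ratio = (Crown Length / Total Height) * 100
CR = (7.9 m / 19.7 m) * 100
CR = 0.401 * 100 = 40.1%

40.1


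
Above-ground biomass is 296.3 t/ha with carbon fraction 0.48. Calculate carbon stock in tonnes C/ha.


Formula: Carbon Stock = Biomass * Carbon Fraction
C = 296.3 t/ha * 0.48
C = 142.2 t C/ha

142.2


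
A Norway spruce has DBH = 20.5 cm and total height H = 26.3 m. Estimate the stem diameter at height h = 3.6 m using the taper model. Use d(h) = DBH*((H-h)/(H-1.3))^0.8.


Taper: d(h) = DBH * ((H - h) / (H - 1.3))^0.8
Numerator = H - h = 26.3 - 3.6 = 22.7 m
Denominator = H - 1.3 = 26.3 - 1.3 = 25.0 m
Ratio = 22.7 / 25.0 = 0.908
d = 20.5 * 0.908^0.8 = 19.0 cm

19.0


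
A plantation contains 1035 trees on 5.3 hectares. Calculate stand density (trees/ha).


Formula: Stand Density = N_trees / Area_ha
Density = 1035 trees / 5.3 ha
Density = 195 trees/ha

195


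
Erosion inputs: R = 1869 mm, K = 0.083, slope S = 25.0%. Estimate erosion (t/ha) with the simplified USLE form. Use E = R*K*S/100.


Formula: E = R * K * S / 100  (simplified USLE)
R * K = 1869 * 0.083 = 155.127
E = 155.127 * 25.0 / 100 = 38.78 t/ha

38.78


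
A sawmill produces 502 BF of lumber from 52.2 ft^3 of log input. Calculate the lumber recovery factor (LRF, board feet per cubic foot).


Formula: LRF = Lumber Output (BF) / Log Input (ft^3)
LRF = 502 BF / 52.2 ft^3
LRF = 9.62 BF/ft^3

9.62


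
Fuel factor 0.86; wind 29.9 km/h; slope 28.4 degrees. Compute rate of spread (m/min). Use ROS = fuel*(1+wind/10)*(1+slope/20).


Formula: ROS = fuel * (1 + wind/10) * (1 + slope/20)
Wind factor = 1 + 29.9/10 = 3.99
Slope factor = 1 + 28.4/20 = 2.42
ROS = 0.86 * 3.99 * 2.42 = 8.3 m/min

8.3


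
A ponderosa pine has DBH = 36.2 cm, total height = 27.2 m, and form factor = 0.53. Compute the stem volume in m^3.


Formula: V = pi * (DBH/200)^2 * H * ff
Radius = DBH/200 = 36.2/200 = 0.181 m
Radius^2 = 0.181^2 = 0.032761 m^2
V = pi * 0.032761 * 27.2 * 0.53
V = 1.484 m^3

1.484


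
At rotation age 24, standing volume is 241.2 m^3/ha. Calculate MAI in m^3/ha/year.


Formula: MAI = Total Volume / Stand Age
MAI = 241.2 m^3/ha / 24 years
MAI = 10.05 m^3/ha/year

10.05


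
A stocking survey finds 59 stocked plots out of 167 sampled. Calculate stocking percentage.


Formula: Stocking % = stocked plots / total plots * 100
Stocking = 59 / 167 * 100
Stocking = 0.3533 * 100 = 35.3%

35.3


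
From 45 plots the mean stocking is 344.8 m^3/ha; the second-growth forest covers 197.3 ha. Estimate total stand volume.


Formula: Total Volume = Mean Volume per ha * Total Area
Total Volume = 344.8 m^3/ha * 197.3 ha
Total Volume = 68029 m^3

68029


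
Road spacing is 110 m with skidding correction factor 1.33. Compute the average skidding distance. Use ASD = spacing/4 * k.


Formula: ASD = (spacing / 4) * correction
Uncorrected distance = spacing / 4 = 110 / 4 = 27.5 m
ASD = 27.5 * 1.33 = 37 m

37


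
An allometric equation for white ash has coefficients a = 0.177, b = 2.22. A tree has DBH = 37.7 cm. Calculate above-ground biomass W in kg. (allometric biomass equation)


Formula: W = a * DBH^b  (allometric power law)
DBH^b = 37.7^2.22 = 3158.4776
W = 0.177 * 3158.4776 = 559.1 kg

559.1


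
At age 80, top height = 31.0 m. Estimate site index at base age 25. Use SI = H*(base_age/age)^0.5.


Formula: SI = H_dom * (base_age / age)^0.5
Age ratio = 25 / 80 = 0.3125
sqrt(age_ratio) = 0.55902
SI = 31.0 * 0.55902 = 17.3 m

17.3


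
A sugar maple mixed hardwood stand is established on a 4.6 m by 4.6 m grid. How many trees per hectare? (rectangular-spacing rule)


Formula: TPH = 10000 m^2/ha / (spacing_x * spacing_y)
Area per tree = 4.6 m * 4.6 m = 21.16 m^2
TPH = 10000 / 21.16 = 473 trees/ha

473


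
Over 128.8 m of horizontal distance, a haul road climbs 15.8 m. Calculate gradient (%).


Formula: Gradient = rise / run * 100
Gradient = 15.8 / 128.8 * 100 = 12.3%

12.3


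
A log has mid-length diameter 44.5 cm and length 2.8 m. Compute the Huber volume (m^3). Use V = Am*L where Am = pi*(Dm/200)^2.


Huber: V = Am * L,  Am = pi*(Dm/200)^2
Am = pi*(44.5/200)^2 = 0.155528 m^2
V = 0.155528*2.8 = 0.4355 m^3

0.4355


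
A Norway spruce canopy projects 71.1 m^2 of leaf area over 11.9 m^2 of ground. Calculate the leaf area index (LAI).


Formula: LAI = total leaf area / ground area  (dimensionless)
LAI = 71.1 m^2 / 11.9 m^2
LAI = 5.97

5.97


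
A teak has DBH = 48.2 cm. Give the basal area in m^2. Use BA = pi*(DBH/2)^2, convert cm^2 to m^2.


Formula: BA = pi * (DBH/2)^2 / 10000  (cm^2 to m^2)
Radius = DBH/2 = 48.2/2 = 24.1 cm
BA = pi * 24.1^2 / 10000
   = 1824.6684 cm^2 / 10000
   = 0.1825 m^2

0.1825


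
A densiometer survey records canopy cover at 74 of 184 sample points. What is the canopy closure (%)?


Formula: Canopy closure = covered points / total points * 100
Closure = 74 / 184 * 100
Closure = 0.4022 * 100 = 40.2%

40.2


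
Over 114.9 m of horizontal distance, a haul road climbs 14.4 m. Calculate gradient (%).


Formula: Gradient = rise / run * 100
Gradient = 14.4 / 114.9 * 100 = 12.5%

12.5


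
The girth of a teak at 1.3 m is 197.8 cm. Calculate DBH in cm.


Formula: DBH = C / pi
DBH = 197.8 / pi
pi = 3.14159...
DBH = 63.0 cm

63.0


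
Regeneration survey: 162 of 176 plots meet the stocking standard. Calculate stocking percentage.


Formula: Stocking % = stocked plots / total plots * 100
Stocking = 162 / 176 * 100
Stocking = 0.9205 * 100 = 92.0%

92.0


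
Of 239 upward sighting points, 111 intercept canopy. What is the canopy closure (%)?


Formula: Canopy closure = covered points / total points * 100
Closure = 111 / 239 * 100
Closure = 0.4644 * 100 = 46.4%

46.4


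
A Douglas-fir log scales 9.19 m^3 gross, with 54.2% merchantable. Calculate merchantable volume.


Formula: MV = V_total * (merchantable_pct / 100)
Merchantable fraction = 54.2% / 100 = 0.542
MV = 9.19 m^3 * 0.542 = 4.981 m^3

4.981


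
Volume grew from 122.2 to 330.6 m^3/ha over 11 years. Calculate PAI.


Formula: PAI = (V_T2 - V_T1) / (T2 - T1)
Volume increment = 330.6 - 122.2 = 208.4 m^3/ha
PAI = 208.4 / 11 = 18.95 m^3/ha/year

18.95


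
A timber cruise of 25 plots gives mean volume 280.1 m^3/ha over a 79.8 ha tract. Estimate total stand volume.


Formula: Total Volume = Mean Volume per ha * Total Area
Total Volume = 280.1 m^3/ha * 79.8 ha
Total Volume = 22352 m^3

22352


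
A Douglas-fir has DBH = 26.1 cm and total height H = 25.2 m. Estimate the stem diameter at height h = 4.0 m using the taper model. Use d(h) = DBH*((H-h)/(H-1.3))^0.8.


Taper: d(h) = DBH * ((H - h) / (H - 1.3))^0.8
Numerator = H - h = 25.2 - 4.0 = 21.2 m
Denominator = H - 1.3 = 25.2 - 1.3 = 23.9 m
Ratio = 21.2 / 23.9 = 0.88703
d = 26.1 * 0.88703^0.8 = 23.7 cm

23.7


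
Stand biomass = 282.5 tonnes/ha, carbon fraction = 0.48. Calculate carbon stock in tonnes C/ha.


Formula: Carbon Stock = Biomass * Carbon Fraction
C = 282.5 t/ha * 0.48
C = 135.6 t C/ha

135.6


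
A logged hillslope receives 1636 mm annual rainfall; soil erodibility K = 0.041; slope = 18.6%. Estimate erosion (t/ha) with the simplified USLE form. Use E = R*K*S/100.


Formula: E = R * K * S / 100  (simplified USLE)
R * K = 1636 * 0.041 = 67.076
E = 67.076 * 18.6 / 100 = 12.48 t/ha

12.48


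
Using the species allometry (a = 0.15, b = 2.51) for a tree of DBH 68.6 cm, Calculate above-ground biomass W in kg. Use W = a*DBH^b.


Formula: W = a * DBH^b  (allometric power law)
DBH^b = 68.6^2.51 = 40660.5764
W = 0.15 * 40660.5764 = 6099.1 kg

6099.1


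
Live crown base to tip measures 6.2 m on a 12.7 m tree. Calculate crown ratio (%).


Formula: Crown Ratio = (Crown Length / Total Height) * 100
CR = (6.2 m / 12.7 m) * 100
CR = 0.4882 * 100 = 48.8%

48.8


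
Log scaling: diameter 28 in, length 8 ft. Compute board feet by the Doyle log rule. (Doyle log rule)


Doyle: BF = (D - 4)^2 * L / 16
Adjusted diameter = 28 - 4 = 24 in
(D-4)^2 = 24^2 = 576
BF = 576 * 8 / 16 = 288 BF

288


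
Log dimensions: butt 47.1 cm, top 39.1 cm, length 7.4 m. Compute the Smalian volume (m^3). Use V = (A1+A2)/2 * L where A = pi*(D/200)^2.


Smalian: V = (A1 + A2)/2 * L,  A = pi*(D/200)^2
A1 = pi*(47.1/200)^2 = 0.174234 m^2
A2 = pi*(39.1/200)^2 = 0.120072 m^2
V = (0.174234+0.120072)/2*7.4 = 1.0889 m^3

1.0889


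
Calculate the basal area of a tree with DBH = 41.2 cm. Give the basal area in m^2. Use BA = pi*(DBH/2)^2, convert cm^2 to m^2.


Formula: BA = pi * (DBH/2)^2 / 10000  (cm^2 to m^2)
Radius = DBH/2 = 41.2/2 = 20.6 cm
BA = pi * 20.6^2 / 10000
   = 1333.1663 cm^2 / 10000
   = 0.1333 m^2

0.1333


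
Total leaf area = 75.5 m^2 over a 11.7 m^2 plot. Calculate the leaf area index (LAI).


Formula: LAI = total leaf area / ground area  (dimensionless)
LAI = 75.5 m^2 / 11.7 m^2
LAI = 6.45

6.45


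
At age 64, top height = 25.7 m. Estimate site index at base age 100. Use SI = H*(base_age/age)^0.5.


Formula: SI = H_dom * (base_age / age)^0.5
Age ratio = 100 / 64 = 1.5625
sqrt(age_ratio) = 1.25
SI = 25.7 * 1.25 = 32.1 m

32.1


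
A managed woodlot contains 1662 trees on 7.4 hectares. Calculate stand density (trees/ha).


Formula: Stand Density = N_trees / Area_ha
Density = 1662 trees / 7.4 ha
Density = 225 trees/ha

225


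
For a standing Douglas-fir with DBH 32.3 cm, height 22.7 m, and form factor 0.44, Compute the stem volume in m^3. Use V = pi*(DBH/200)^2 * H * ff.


Formula: V = pi * (DBH/200)^2 * H * ff
Radius = DBH/200 = 32.3/200 = 0.1615 m
Radius^2 = 0.1615^2 = 0.02608225 m^2
V = pi * 0.02608225 * 22.7 * 0.44
V = 0.818 m^3

0.818


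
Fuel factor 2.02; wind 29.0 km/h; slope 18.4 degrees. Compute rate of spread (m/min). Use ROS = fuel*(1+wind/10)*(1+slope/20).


Formula: ROS = fuel * (1 + wind/10) * (1 + slope/20)
Wind factor = 1 + 29.0/10 = 3.9
Slope factor = 1 + 18.4/20 = 1.92
ROS = 2.02 * 3.9 * 1.92 = 15.13 m/min

15.13


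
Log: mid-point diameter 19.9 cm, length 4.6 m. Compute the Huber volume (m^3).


Huber: V = Am * L,  Am = pi*(Dm/200)^2
Am = pi*(19.9/200)^2 = 0.031103 m^2
V = 0.031103*4.6 = 0.1431 m^3

0.1431


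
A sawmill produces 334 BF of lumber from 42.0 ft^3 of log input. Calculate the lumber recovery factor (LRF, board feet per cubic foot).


Formula: LRF = Lumber Output (BF) / Log Input (ft^3)
LRF = 334 BF / 42.0 ft^3
LRF = 7.95 BF/ft^3

7.95


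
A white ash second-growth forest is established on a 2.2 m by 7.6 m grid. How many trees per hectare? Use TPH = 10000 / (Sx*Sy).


Formula: TPH = 10000 m^2/ha / (spacing_x * spacing_y)
Area per tree = 2.2 m * 7.6 m = 16.72 m^2
TPH = 10000 / 16.72 = 598 trees/ha

598


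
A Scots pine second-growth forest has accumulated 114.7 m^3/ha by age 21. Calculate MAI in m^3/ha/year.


Formula: MAI = Total Volume / Stand Age
MAI = 114.7 m^3/ha / 21 years
MAI = 5.46 m^3/ha/year

5.46


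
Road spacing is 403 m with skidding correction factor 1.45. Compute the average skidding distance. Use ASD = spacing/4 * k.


Formula: ASD = (spacing / 4) * correction
Uncorrected distance = spacing / 4 = 403 / 4 = 100.75 m
ASD = 100.75 * 1.45 = 146 m

146


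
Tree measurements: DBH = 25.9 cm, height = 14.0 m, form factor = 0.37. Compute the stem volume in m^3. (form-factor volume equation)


Formula: V = pi * (DBH/200)^2 * H * ff
Radius = DBH/200 = 25.9/200 = 0.1295 m
Radius^2 = 0.1295^2 = 0.01677025 m^2
V = pi * 0.01677025 * 14.0 * 0.37
V = 0.273 m^3

0.273


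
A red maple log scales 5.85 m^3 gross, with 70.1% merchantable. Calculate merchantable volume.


Formula: MV = V_total * (merchantable_pct / 100)
Merchantable fraction = 70.1% / 100 = 0.701
MV = 5.85 m^3 * 0.701 = 4.101 m^3

4.101


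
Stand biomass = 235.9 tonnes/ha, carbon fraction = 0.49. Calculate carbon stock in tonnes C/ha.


Formula: Carbon Stock = Biomass * Carbon Fraction
C = 235.9 t/ha * 0.49
C = 115.6 t C/ha

115.6


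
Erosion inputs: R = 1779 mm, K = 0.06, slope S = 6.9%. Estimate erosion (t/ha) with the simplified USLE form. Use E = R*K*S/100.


Formula: E = R * K * S / 100  (simplified USLE)
R * K = 1779 * 0.06 = 106.74
E = 106.74 * 6.9 / 100 = 7.37 t/ha

7.37


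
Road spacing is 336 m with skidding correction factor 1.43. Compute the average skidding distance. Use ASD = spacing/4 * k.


Formula: ASD = (spacing / 4) * correction
Uncorrected distance = spacing / 4 = 336 / 4 = 84 m
ASD = 84 * 1.43 = 120 m

120


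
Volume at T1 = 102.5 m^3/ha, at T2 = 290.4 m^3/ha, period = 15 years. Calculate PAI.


Formula: PAI = (V_T2 - V_T1) / (T2 - T1)
Volume increment = 290.4 - 102.5 = 187.9 m^3/ha
PAI = 187.9 / 15 = 12.53 m^3/ha/year

12.53


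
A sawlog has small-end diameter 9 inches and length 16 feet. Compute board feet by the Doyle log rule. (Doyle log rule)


Doyle: BF = (D - 4)^2 * L / 16
Adjusted diameter = 9 - 4 = 5 in
(D-4)^2 = 5^2 = 25
BF = 25 * 16 / 16 = 25 BF

25


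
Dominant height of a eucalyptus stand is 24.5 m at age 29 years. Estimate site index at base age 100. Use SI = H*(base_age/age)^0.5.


Formula: SI = H_dom * (base_age / age)^0.5
Age ratio = 100 / 29 = 3.44828
sqrt(age_ratio) = 1.85695
SI = 24.5 * 1.85695 = 45.5 m

45.5


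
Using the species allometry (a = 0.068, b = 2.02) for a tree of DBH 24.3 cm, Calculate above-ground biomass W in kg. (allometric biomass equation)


Formula: W = a * DBH^b  (allometric power law)
DBH^b = 24.3^2.02 = 629.397
W = 0.068 * 629.397 = 42.8 kg

42.8


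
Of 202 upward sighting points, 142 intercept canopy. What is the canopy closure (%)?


Formula: Canopy closure = covered points / total points * 100
Closure = 142 / 202 * 100
Closure = 0.703 * 100 = 70.3%

70.3


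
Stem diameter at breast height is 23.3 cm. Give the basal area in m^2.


Formula: BA = pi * (DBH/2)^2 / 10000  (cm^2 to m^2)
Radius = DBH/2 = 23.3/2 = 11.65 cm
BA = pi * 11.65^2 / 10000
   = 426.3848 cm^2 / 10000
   = 0.0426 m^2

0.0426


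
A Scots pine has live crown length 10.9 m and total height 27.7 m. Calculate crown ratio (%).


Formula: Crown Ratio = (Crown Length / Total Height) * 100
CR = (10.9 m / 27.7 m) * 100
CR = 0.3935 * 100 = 39.4%

39.4


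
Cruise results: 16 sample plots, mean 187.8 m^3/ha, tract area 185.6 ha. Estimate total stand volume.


Formula: Total Volume = Mean Volume per ha * Total Area
Total Volume = 187.8 m^3/ha * 185.6 ha
Total Volume = 34856 m^3

34856


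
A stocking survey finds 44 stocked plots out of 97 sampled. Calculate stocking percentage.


Formula: Stocking % = stocked plots / total plots * 100
Stocking = 44 / 97 * 100
Stocking = 0.4536 * 100 = 45.4%

45.4


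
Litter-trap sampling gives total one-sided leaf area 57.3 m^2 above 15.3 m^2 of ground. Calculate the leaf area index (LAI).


Formula: LAI = total leaf area / ground area  (dimensionless)
LAI = 57.3 m^2 / 15.3 m^2
LAI = 3.75

3.75


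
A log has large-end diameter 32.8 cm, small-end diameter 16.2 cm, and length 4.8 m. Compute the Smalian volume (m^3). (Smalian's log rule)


Smalian: V = (A1 + A2)/2 * L,  A = pi*(D/200)^2
A1 = pi*(32.8/200)^2 = 0.084496 m^2
A2 = pi*(16.2/200)^2 = 0.020612 m^2
V = (0.084496+0.020612)/2*4.8 = 0.2523 m^3

0.2523


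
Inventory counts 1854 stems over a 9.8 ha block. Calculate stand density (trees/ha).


Formula: Stand Density = N_trees / Area_ha
Density = 1854 trees / 9.8 ha
Density = 189 trees/ha

189


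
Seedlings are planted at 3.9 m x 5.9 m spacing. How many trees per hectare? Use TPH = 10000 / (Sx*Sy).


Formula: TPH = 10000 m^2/ha / (spacing_x * spacing_y)
Area per tree = 3.9 m * 5.9 m = 23.01 m^2
TPH = 10000 / 23.01 = 435 trees/ha

435


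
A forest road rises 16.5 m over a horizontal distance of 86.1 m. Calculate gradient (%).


Formula: Gradient = rise / run * 100
Gradient = 16.5 / 86.1 * 100 = 19.2%

19.2


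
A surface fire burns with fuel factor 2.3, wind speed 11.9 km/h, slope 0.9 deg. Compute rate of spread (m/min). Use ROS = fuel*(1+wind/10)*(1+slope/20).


Formula: ROS = fuel * (1 + wind/10) * (1 + slope/20)
Wind factor = 1 + 11.9/10 = 2.19
Slope factor = 1 + 0.9/20 = 1.045
ROS = 2.3 * 2.19 * 1.045 = 5.26 m/min

5.26


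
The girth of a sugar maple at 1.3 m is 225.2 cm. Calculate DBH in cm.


Formula: DBH = C / pi
DBH = 225.2 / pi
pi = 3.14159...
DBH = 71.7 cm

71.7


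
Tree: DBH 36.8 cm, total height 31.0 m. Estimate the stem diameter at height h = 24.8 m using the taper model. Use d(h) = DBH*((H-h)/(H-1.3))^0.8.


Taper: d(h) = DBH * ((H - h) / (H - 1.3))^0.8
Numerator = H - h = 31.0 - 24.8 = 6.2 m
Denominator = H - 1.3 = 31.0 - 1.3 = 29.7 m
Ratio = 6.2 / 29.7 = 0.20875
d = 36.8 * 0.20875^0.8 = 10.5 cm

10.5


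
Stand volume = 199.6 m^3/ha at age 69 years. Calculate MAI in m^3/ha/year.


Formula: MAI = Total Volume / Stand Age
MAI = 199.6 m^3/ha / 69 years
MAI = 2.89 m^3/ha/year

2.89


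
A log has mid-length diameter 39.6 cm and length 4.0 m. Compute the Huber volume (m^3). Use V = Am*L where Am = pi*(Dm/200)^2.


Huber: V = Am * L,  Am = pi*(Dm/200)^2
Am = pi*(39.6/200)^2 = 0.123163 m^2
V = 0.123163*4.0 = 0.4927 m^3

0.4927


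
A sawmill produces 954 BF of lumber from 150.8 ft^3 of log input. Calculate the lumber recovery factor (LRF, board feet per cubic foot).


Formula: LRF = Lumber Output (BF) / Log Input (ft^3)
LRF = 954 BF / 150.8 ft^3
LRF = 6.33 BF/ft^3

6.33


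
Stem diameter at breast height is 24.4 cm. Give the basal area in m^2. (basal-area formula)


Formula: BA = pi * (DBH/2)^2 / 10000  (cm^2 to m^2)
Radius = DBH/2 = 24.4/2 = 12.2 cm
BA = pi * 12.2^2 / 10000
   = 467.5947 cm^2 / 10000
   = 0.0468 m^2

0.0468


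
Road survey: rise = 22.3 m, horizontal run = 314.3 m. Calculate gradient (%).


Formula: Gradient = rise / run * 100
Gradient = 22.3 / 314.3 * 100 = 7.1%

7.1


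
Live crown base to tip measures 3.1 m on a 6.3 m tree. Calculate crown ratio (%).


Formula: Crown Ratio = (Crown Length / Total Height) * 100
CR = (3.1 m / 6.3 m) * 100
CR = 0.4921 * 100 = 49.2%

49.2


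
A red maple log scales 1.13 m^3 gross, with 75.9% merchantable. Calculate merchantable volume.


Formula: MV = V_total * (merchantable_pct / 100)
Merchantable fraction = 75.9% / 100 = 0.759
MV = 1.13 m^3 * 0.759 = 0.858 m^3

0.858


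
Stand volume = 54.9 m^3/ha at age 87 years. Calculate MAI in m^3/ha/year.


Formula: MAI = Total Volume / Stand Age
MAI = 54.9 m^3/ha / 87 years
MAI = 0.63 m^3/ha/year

0.63


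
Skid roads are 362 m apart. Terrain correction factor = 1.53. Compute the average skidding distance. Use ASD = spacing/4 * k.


Formula: ASD = (spacing / 4) * correction
Uncorrected distance = spacing / 4 = 362 / 4 = 90.5 m
ASD = 90.5 * 1.53 = 138 m

138


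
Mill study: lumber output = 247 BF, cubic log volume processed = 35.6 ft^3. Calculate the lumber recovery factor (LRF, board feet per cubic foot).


Formula: LRF = Lumber Output (BF) / Log Input (ft^3)
LRF = 247 BF / 35.6 ft^3
LRF = 6.94 BF/ft^3

6.94


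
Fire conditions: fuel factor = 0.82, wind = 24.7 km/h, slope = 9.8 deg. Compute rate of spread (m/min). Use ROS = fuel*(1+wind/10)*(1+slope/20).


Formula: ROS = fuel * (1 + wind/10) * (1 + slope/20)
Wind factor = 1 + 24.7/10 = 3.47
Slope factor = 1 + 9.8/20 = 1.49
ROS = 0.82 * 3.47 * 1.49 = 4.24 m/min

4.24


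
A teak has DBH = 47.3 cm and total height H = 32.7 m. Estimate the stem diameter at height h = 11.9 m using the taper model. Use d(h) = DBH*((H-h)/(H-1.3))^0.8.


Taper: d(h) = DBH * ((H - h) / (H - 1.3))^0.8
Numerator = H - h = 32.7 - 11.9 = 20.8 m
Denominator = H - 1.3 = 32.7 - 1.3 = 31.4 m
Ratio = 20.8 / 31.4 = 0.66242
d = 47.3 * 0.66242^0.8 = 34.0 cm

34.0


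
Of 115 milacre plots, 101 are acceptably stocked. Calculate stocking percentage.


Formula: Stocking % = stocked plots / total plots * 100
Stocking = 101 / 115 * 100
Stocking = 0.8783 * 100 = 87.8%

87.8


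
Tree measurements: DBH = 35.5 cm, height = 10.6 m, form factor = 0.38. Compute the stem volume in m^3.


Formula: V = pi * (DBH/200)^2 * H * ff
Radius = DBH/200 = 35.5/200 = 0.1775 m
Radius^2 = 0.1775^2 = 0.03150625 m^2
V = pi * 0.03150625 * 10.6 * 0.38
V = 0.399 m^3

0.399


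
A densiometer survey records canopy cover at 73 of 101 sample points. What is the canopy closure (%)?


Formula: Canopy closure = covered points / total points * 100
Closure = 73 / 101 * 100
Closure = 0.7228 * 100 = 72.3%

72.3


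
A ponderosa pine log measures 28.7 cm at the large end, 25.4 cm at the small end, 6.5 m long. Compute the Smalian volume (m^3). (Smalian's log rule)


Smalian: V = (A1 + A2)/2 * L,  A = pi*(D/200)^2
A1 = pi*(28.7/200)^2 = 0.064692 m^2
A2 = pi*(25.4/200)^2 = 0.050671 m^2
V = (0.064692+0.050671)/2*6.5 = 0.3749 m^3

0.3749


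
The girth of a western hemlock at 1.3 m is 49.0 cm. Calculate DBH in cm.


Formula: DBH = C / pi
DBH = 49.0 / pi
pi = 3.14159...
DBH = 15.6 cm

15.6


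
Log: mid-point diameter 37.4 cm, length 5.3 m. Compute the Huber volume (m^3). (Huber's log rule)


Huber: V = Am * L,  Am = pi*(Dm/200)^2
Am = pi*(37.4/200)^2 = 0.109858 m^2
V = 0.109858*5.3 = 0.5822 m^3

0.5822


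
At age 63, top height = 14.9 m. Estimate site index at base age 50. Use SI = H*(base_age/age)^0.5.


Formula: SI = H_dom * (base_age / age)^0.5
Age ratio = 50 / 63 = 0.79365
sqrt(age_ratio) = 0.89087
SI = 14.9 * 0.89087 = 13.3 m

13.3


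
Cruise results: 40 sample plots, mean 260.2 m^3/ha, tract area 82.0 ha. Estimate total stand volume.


Formula: Total Volume = Mean Volume per ha * Total Area
Total Volume = 260.2 m^3/ha * 82.0 ha
Total Volume = 21336 m^3

21336


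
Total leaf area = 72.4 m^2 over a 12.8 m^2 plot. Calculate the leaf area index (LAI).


Formula: LAI = total leaf area / ground area  (dimensionless)
LAI = 72.4 m^2 / 12.8 m^2
LAI = 5.66

5.66


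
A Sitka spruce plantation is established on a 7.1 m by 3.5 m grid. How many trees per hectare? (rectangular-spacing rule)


Formula: TPH = 10000 m^2/ha / (spacing_x * spacing_y)
Area per tree = 7.1 m * 3.5 m = 24.85 m^2
TPH = 10000 / 24.85 = 402 trees/ha

402


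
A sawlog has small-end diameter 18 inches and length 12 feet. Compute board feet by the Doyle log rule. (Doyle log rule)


Doyle: BF = (D - 4)^2 * L / 16
Adjusted diameter = 18 - 4 = 14 in
(D-4)^2 = 14^2 = 196
BF = 196 * 12 / 16 = 147 BF

147


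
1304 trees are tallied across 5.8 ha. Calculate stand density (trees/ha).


Formula: Stand Density = N_trees / Area_ha
Density = 1304 trees / 5.8 ha
Density = 225 trees/ha

225


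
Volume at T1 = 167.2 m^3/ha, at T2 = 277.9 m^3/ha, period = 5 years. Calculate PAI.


Formula: PAI = (V_T2 - V_T1) / (T2 - T1)
Volume increment = 277.9 - 167.2 = 110.7 m^3/ha
PAI = 110.7 / 5 = 22.14 m^3/ha/year

22.14


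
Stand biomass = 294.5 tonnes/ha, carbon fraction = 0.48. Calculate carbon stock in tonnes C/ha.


Formula: Carbon Stock = Biomass * Carbon Fraction
C = 294.5 t/ha * 0.48
C = 141.4 t C/ha

141.4


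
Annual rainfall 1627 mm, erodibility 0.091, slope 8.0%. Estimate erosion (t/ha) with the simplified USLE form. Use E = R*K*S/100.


Formula: E = R * K * S / 100  (simplified USLE)
R * K = 1627 * 0.091 = 148.057
E = 148.057 * 8.0 / 100 = 11.84 t/ha

11.84


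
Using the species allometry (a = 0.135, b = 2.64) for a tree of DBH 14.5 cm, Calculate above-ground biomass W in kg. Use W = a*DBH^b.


Formula: W = a * DBH^b  (allometric power law)
DBH^b = 14.5^2.64 = 1164.1569
W = 0.135 * 1164.1569 = 157.2 kg

157.2


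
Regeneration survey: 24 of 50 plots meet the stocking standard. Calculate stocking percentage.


Formula: Stocking % = stocked plots / total plots * 100
Stocking = 24 / 50 * 100
Stocking = 0.48 * 100 = 48.0%

48.0


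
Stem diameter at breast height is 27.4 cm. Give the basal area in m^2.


Formula: BA = pi * (DBH/2)^2 / 10000  (cm^2 to m^2)
Radius = DBH/2 = 27.4/2 = 13.7 cm
BA = pi * 13.7^2 / 10000
   = 589.6455 cm^2 / 10000
   = 0.059 m^2

0.059


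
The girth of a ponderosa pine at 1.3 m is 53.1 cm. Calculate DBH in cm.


Formula: DBH = C / pi
DBH = 53.1 / pi
pi = 3.14159...
DBH = 16.9 cm

16.9


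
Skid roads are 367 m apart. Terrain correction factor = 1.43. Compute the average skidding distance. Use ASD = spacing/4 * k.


Formula: ASD = (spacing / 4) * correction
Uncorrected distance = spacing / 4 = 367 / 4 = 91.75 m
ASD = 91.75 * 1.43 = 131 m

131


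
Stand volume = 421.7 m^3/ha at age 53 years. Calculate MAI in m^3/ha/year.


Formula: MAI = Total Volume / Stand Age
MAI = 421.7 m^3/ha / 53 years
MAI = 7.96 m^3/ha/year

7.96


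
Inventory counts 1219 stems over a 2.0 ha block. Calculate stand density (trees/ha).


Formula: Stand Density = N_trees / Area_ha
Density = 1219 trees / 2.0 ha
Density = 610 trees/ha

610


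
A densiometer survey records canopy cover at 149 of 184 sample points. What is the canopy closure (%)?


Formula: Canopy closure = covered points / total points * 100
Closure = 149 / 184 * 100
Closure = 0.8098 * 100 = 81.0%

81.0


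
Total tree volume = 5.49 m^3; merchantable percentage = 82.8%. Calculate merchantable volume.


Formula: MV = V_total * (merchantable_pct / 100)
Merchantable fraction = 82.8% / 100 = 0.828
MV = 5.49 m^3 * 0.828 = 4.546 m^3

4.546


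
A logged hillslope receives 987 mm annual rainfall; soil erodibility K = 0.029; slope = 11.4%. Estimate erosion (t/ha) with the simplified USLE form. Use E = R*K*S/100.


Formula: E = R * K * S / 100  (simplified USLE)
R * K = 987 * 0.029 = 28.623
E = 28.623 * 11.4 / 100 = 3.26 t/ha

3.26


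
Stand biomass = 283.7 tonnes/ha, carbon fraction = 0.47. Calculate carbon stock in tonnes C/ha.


Formula: Carbon Stock = Biomass * Carbon Fraction
C = 283.7 t/ha * 0.47
C = 133.3 t C/ha

133.3


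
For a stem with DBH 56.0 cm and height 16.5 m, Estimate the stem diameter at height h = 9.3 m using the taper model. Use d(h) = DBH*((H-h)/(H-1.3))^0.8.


Taper: d(h) = DBH * ((H - h) / (H - 1.3))^0.8
Numerator = H - h = 16.5 - 9.3 = 7.2 m
Denominator = H - 1.3 = 16.5 - 1.3 = 15.2 m
Ratio = 7.2 / 15.2 = 0.47368
d = 56.0 * 0.47368^0.8 = 30.8 cm

30.8


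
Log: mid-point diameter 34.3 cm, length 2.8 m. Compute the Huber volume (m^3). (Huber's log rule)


Huber: V = Am * L,  Am = pi*(Dm/200)^2
Am = pi*(34.3/200)^2 = 0.092401 m^2
V = 0.092401*2.8 = 0.2587 m^3

0.2587


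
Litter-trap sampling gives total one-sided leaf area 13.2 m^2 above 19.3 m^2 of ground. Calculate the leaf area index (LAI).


Formula: LAI = total leaf area / ground area  (dimensionless)
LAI = 13.2 m^2 / 19.3 m^2
LAI = 0.68

0.68


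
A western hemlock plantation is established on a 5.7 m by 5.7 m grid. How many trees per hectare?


Formula: TPH = 10000 m^2/ha / (spacing_x * spacing_y)
Area per tree = 5.7 m * 5.7 m = 32.49 m^2
TPH = 10000 / 32.49 = 308 trees/ha

308


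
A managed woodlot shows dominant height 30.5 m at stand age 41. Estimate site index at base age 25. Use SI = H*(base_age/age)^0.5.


Formula: SI = H_dom * (base_age / age)^0.5
Age ratio = 25 / 41 = 0.60976
sqrt(age_ratio) = 0.78087
SI = 30.5 * 0.78087 = 23.8 m

23.8


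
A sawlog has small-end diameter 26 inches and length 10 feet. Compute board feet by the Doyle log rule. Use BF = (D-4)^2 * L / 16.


Doyle: BF = (D - 4)^2 * L / 16
Adjusted diameter = 26 - 4 = 22 in
(D-4)^2 = 22^2 = 484
BF = 484 * 10 / 16 = 303 BF

303


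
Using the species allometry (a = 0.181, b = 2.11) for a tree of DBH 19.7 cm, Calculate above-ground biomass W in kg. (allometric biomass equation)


Formula: W = a * DBH^b  (allometric power law)
DBH^b = 19.7^2.11 = 538.6712
W = 0.181 * 538.6712 = 97.5 kg

97.5


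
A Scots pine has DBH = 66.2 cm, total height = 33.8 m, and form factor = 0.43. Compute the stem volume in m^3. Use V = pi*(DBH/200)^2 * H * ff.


Formula: V = pi * (DBH/200)^2 * H * ff
Radius = DBH/200 = 66.2/200 = 0.331 m
Radius^2 = 0.331^2 = 0.109561 m^2
V = pi * 0.109561 * 33.8 * 0.43
V = 5.003 m^3

5.003


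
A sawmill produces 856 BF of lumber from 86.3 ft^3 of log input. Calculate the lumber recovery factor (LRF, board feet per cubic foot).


Formula: LRF = Lumber Output (BF) / Log Input (ft^3)
LRF = 856 BF / 86.3 ft^3
LRF = 9.92 BF/ft^3

9.92


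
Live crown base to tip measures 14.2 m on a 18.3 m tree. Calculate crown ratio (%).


Formula: Crown Ratio = (Crown Length / Total Height) * 100
CR = (14.2 m / 18.3 m) * 100
CR = 0.776 * 100 = 77.6%

77.6


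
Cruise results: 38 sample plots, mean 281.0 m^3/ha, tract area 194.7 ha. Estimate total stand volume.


Formula: Total Volume = Mean Volume per ha * Total Area
Total Volume = 281.0 m^3/ha * 194.7 ha
Total Volume = 54711 m^3

54711


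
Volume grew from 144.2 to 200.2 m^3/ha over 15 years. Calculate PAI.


Formula: PAI = (V_T2 - V_T1) / (T2 - T1)
Volume increment = 200.2 - 144.2 = 56.0 m^3/ha
PAI = 56.0 / 15 = 3.73 m^3/ha/year

3.73


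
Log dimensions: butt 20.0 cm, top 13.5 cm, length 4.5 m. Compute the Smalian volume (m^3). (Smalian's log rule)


Smalian: V = (A1 + A2)/2 * L,  A = pi*(D/200)^2
A1 = pi*(20.0/200)^2 = 0.031416 m^2
A2 = pi*(13.5/200)^2 = 0.014314 m^2
V = (0.031416+0.014314)/2*4.5 = 0.1029 m^3

0.1029


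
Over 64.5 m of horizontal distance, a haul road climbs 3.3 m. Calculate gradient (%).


Formula: Gradient = rise / run * 100
Gradient = 3.3 / 64.5 * 100 = 5.1%

5.1


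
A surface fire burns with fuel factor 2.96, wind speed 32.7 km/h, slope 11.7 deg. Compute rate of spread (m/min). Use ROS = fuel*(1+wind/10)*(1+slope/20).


Formula: ROS = fuel * (1 + wind/10) * (1 + slope/20)
Wind factor = 1 + 32.7/10 = 4.27
Slope factor = 1 + 11.7/20 = 1.585
ROS = 2.96 * 4.27 * 1.585 = 20.03 m/min

20.03


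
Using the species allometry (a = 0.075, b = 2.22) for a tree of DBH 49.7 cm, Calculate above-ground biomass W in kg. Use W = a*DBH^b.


Formula: W = a * DBH^b  (allometric power law)
DBH^b = 49.7^2.22 = 5833.258
W = 0.075 * 5833.258 = 437.5 kg

437.5


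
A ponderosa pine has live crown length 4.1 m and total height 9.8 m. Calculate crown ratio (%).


Formula: Crown Ratio = (Crown Length / Total Height) * 100
CR = (4.1 m / 9.8 m) * 100
CR = 0.4184 * 100 = 41.8%

41.8


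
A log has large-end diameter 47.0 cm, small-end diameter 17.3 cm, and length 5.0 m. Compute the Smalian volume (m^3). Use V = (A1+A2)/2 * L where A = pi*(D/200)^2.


Smalian: V = (A1 + A2)/2 * L,  A = pi*(D/200)^2
A1 = pi*(47.0/200)^2 = 0.173494 m^2
A2 = pi*(17.3/200)^2 = 0.023506 m^2
V = (0.173494+0.023506)/2*5.0 = 0.4925 m^3

0.4925


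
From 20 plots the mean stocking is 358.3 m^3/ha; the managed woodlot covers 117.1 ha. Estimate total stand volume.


Formula: Total Volume = Mean Volume per ha * Total Area
Total Volume = 358.3 m^3/ha * 117.1 ha
Total Volume = 41957 m^3

41957


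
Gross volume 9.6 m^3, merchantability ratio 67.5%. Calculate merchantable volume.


Formula: MV = V_total * (merchantable_pct / 100)
Merchantable fraction = 67.5% / 100 = 0.675
MV = 9.6 m^3 * 0.675 = 6.48 m^3

6.48


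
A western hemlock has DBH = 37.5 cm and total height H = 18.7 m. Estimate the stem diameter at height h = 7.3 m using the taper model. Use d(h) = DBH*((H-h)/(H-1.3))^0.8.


Taper: d(h) = DBH * ((H - h) / (H - 1.3))^0.8
Numerator = H - h = 18.7 - 7.3 = 11.4 m
Denominator = H - 1.3 = 18.7 - 1.3 = 17.4 m
Ratio = 11.4 / 17.4 = 0.65517
d = 37.5 * 0.65517^0.8 = 26.7 cm

26.7


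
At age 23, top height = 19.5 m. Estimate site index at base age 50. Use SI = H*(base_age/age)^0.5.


Formula: SI = H_dom * (base_age / age)^0.5
Age ratio = 50 / 23 = 2.17391
sqrt(age_ratio) = 1.47442
SI = 19.5 * 1.47442 = 28.8 m

28.8


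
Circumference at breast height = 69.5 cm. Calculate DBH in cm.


Formula: DBH = C / pi
DBH = 69.5 / pi
pi = 3.14159...
DBH = 22.1 cm

22.1


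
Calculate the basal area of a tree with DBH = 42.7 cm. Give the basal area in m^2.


Formula: BA = pi * (DBH/2)^2 / 10000  (cm^2 to m^2)
Radius = DBH/2 = 42.7/2 = 21.35 cm
BA = pi * 21.35^2 / 10000
   = 1432.0086 cm^2 / 10000
   = 0.1432 m^2

0.1432


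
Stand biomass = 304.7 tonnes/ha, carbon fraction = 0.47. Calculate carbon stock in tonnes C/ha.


Formula: Carbon Stock = Biomass * Carbon Fraction
C = 304.7 t/ha * 0.47
C = 143.2 t C/ha

143.2


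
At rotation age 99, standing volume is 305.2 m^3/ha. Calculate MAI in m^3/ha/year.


Formula: MAI = Total Volume / Stand Age
MAI = 305.2 m^3/ha / 99 years
MAI = 3.08 m^3/ha/year

3.08


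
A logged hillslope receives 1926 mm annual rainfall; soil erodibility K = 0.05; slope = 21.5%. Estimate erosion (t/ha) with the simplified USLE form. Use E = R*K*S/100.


Formula: E = R * K * S / 100  (simplified USLE)
R * K = 1926 * 0.05 = 96.3
E = 96.3 * 21.5 / 100 = 20.7 t/ha

20.7


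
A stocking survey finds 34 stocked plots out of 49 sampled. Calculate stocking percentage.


Formula: Stocking % = stocked plots / total plots * 100
Stocking = 34 / 49 * 100
Stocking = 0.6939 * 100 = 69.4%

69.4


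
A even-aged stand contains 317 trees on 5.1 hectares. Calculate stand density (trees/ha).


Formula: Stand Density = N_trees / Area_ha
Density = 317 trees / 5.1 ha
Density = 62 trees/ha

62


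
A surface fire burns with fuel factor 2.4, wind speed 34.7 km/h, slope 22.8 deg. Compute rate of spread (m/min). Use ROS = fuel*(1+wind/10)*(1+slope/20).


Formula: ROS = fuel * (1 + wind/10) * (1 + slope/20)
Wind factor = 1 + 34.7/10 = 4.47
Slope factor = 1 + 22.8/20 = 2.14
ROS = 2.4 * 4.47 * 2.14 = 22.96 m/min

22.96


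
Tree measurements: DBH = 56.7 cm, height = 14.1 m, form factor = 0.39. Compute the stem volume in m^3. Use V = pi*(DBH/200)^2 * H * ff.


Formula: V = pi * (DBH/200)^2 * H * ff
Radius = DBH/200 = 56.7/200 = 0.2835 m
Radius^2 = 0.2835^2 = 0.08037225 m^2
V = pi * 0.08037225 * 14.1 * 0.39
V = 1.388 m^3

1.388


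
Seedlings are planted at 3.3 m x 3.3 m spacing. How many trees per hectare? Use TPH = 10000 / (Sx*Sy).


Formula: TPH = 10000 m^2/ha / (spacing_x * spacing_y)
Area per tree = 3.3 m * 3.3 m = 10.89 m^2
TPH = 10000 / 10.89 = 918 trees/ha

918


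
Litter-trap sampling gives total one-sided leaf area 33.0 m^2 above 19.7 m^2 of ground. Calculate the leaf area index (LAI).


Formula: LAI = total leaf area / ground area  (dimensionless)
LAI = 33.0 m^2 / 19.7 m^2
LAI = 1.68

1.68


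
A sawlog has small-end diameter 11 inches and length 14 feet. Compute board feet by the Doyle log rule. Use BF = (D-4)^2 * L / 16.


Doyle: BF = (D - 4)^2 * L / 16
Adjusted diameter = 11 - 4 = 7 in
(D-4)^2 = 7^2 = 49
BF = 49 * 14 / 16 = 43 BF

43


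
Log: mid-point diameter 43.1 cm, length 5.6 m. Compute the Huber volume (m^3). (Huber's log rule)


Huber: V = Am * L,  Am = pi*(Dm/200)^2
Am = pi*(43.1/200)^2 = 0.145896 m^2
V = 0.145896*5.6 = 0.817 m^3

0.817


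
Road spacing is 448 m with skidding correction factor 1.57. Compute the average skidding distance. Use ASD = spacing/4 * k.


Formula: ASD = (spacing / 4) * correction
Uncorrected distance = spacing / 4 = 448 / 4 = 112 m
ASD = 112 * 1.57 = 176 m

176
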